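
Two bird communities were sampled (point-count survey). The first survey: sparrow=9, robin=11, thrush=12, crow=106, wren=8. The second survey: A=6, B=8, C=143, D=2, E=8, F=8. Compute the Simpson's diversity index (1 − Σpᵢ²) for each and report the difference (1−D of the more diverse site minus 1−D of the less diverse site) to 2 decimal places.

The first survey: N=146, proportions 0.0616, 0.0753, 0.0822, 0.726, 0.0548, giving 1−D = 0.4536 (working shown to 4 dp, full precision carried).
The second survey: N=175, proportions 0.0343, 0.0457, 0.8171, 0.0114, 0.0457, 0.0457, giving 1−D = 0.3247.
Difference = |0.4536 − 0.3247| = 0.1289, i.e. 0.13 to 2 decimal places.

0.13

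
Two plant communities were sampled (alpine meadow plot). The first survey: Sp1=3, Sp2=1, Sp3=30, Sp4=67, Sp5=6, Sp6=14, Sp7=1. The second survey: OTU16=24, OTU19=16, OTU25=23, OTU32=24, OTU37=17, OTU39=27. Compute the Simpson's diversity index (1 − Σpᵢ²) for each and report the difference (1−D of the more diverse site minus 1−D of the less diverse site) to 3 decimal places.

0.206

The first survey: N=122, proportions 0.02459, 0.0082, 0.2459, 0.54918, 0.04918, 0.11475, 0.0082, giving 1−D = 0.62161 (working shown to 5 dp, full precision carried).
The second survey: N=131, proportions 0.18321, 0.12214, 0.17557, 0.18321, 0.12977, 0.20611, giving 1−D = 0.82781.
Difference = |0.62161 − 0.82781| = 0.20620, i.e. 0.206 to 3 decimal places.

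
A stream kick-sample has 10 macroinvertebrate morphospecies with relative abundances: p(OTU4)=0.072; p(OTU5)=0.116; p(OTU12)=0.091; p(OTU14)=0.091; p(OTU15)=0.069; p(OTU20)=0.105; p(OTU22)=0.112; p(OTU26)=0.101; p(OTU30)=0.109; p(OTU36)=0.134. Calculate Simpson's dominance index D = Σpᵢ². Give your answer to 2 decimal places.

0.10

D = 0.072² + 0.116² + 0.091² + 0.091² + 0.069² + 0.105² + 0.112² + 0.101² + 0.109² + 0.134² = 0.0052 + 0.0135 + 0.0083 + 0.0083 + 0.0048 + 0.0110 + 0.0125 + 0.0102 + 0.0119 + 0.0180 = 0.1036 (working shown to 4 dp, full precision carried).
To 2 decimal places, D = 0.10.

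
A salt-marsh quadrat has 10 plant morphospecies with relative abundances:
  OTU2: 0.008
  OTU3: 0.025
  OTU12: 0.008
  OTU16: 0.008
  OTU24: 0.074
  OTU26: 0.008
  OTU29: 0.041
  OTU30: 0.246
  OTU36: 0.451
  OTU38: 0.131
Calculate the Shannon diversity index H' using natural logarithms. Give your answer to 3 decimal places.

Each pᵢ ln pᵢ term (working shown to 5 dp, full precision carried): 0.008×(-4.82831)=-0.03863, 0.025×(-3.68888)=-0.09222, 0.008×(-4.82831)=-0.03863, 0.008×(-4.82831)=-0.03863, 0.074×(-2.60369)=-0.19267, 0.008×(-4.82831)=-0.03863, 0.041×(-3.19418)=-0.13096, 0.246×(-1.40242)=-0.34500, 0.451×(-0.79629)=-0.35913, 0.131×(-2.03256)=-0.26627.
Sum = -1.54075, so H' = 1.541.

1.541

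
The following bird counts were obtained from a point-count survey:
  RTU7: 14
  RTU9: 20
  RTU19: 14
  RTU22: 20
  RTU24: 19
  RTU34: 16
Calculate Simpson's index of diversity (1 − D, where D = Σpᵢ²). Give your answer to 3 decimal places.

0.829

Total N = 14+20+14+20+19+16 = 103, so the proportions are 0.135922, 0.194175, 0.135922, 0.194175, 0.184466, 0.15534 (working shown to 6 dp, full precision carried).
D = 0.135922² + 0.194175² + 0.135922² + 0.194175² + 0.184466² + 0.15534² = 0.018475 + 0.037704 + 0.018475 + 0.037704 + 0.034028 + 0.024130 = 0.170516.
So 1 − D = 0.829484, i.e. 0.829 to 3 decimal places.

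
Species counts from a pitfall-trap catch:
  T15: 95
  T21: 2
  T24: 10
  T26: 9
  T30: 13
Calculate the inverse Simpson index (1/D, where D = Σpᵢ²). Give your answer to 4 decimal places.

Total N = 95+2+10+9+13 = 129, so the proportions are 0.7364341, 0.0155039, 0.0775194, 0.0697674, 0.1007752 (working shown to 7 dp, full precision carried).
D = 0.7364341² + 0.0155039² + 0.0775194² + 0.0697674² + 0.1007752² = 0.5423352 + 0.0002404 + 0.0060093 + 0.0048675 + 0.0101556 = 0.5636080.
So 1/D = 1.774283, i.e. 1.7743 to 4 decimal places.

1.7743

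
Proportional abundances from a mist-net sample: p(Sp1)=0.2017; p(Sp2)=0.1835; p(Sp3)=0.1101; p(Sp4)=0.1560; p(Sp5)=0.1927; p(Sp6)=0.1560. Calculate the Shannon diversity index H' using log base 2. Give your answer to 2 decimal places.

Each pᵢ log₂ pᵢ term (working shown to 4 dp, full precision carried): 0.2017×(-2.3097)=-0.4659, 0.1835×(-2.4461)=-0.4489, 0.1101×(-3.1831)=-0.3505, 0.156×(-2.6804)=-0.4181, 0.1927×(-2.3756)=-0.4578, 0.156×(-2.6804)=-0.4181.
Sum = -2.5593, so H' = 2.56.

2.56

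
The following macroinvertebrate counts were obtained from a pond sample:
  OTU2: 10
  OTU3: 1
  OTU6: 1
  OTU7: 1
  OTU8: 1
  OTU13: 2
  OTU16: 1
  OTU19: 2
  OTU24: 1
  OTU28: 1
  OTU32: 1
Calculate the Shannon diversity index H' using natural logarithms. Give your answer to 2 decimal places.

Total N = 10+1+1+1+1+2+1+2+1+1+1 = 22, so the proportions are 0.4545, 0.0455, 0.0455, 0.0455, 0.0455, 0.0909, 0.0455, 0.0909, 0.0455, 0.0455, 0.0455 (working shown to 4 dp, full precision carried).
Each pᵢ ln pᵢ term: 0.4545×(-0.7885)=-0.3584, 0.0455×(-3.0910)=-0.1405, 0.0455×(-3.0910)=-0.1405, 0.0455×(-3.0910)=-0.1405, 0.0455×(-3.0910)=-0.1405, 0.0909×(-2.3979)=-0.2180, 0.0455×(-3.0910)=-0.1405, 0.0909×(-2.3979)=-0.2180, 0.0455×(-3.0910)=-0.1405, 0.0455×(-3.0910)=-0.1405, 0.0455×(-3.0910)=-0.1405.
Sum = -1.9184, so H' = 1.92.

1.92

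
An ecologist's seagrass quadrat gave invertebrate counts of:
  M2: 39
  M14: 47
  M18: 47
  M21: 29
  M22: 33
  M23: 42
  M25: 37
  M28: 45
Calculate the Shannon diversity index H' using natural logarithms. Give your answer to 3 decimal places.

2.067

Total N = 39+47+47+29+33+42+37+45 = 319, so the proportions are 0.12226, 0.14734, 0.14734, 0.09091, 0.10345, 0.13166, 0.11599, 0.14107 (working shown to 5 dp, full precision carried).
Each pᵢ ln pᵢ term: 0.12226×(-2.10163)=-0.25694, 0.14734×(-1.91504)=-0.28215, 0.14734×(-1.91504)=-0.28215, 0.09091×(-2.39790)=-0.21799, 0.10345×(-2.26868)=-0.23469, 0.13166×(-2.02752)=-0.26695, 0.11599×(-2.15427)=-0.24987, 0.14107×(-1.95853)=-0.27628.
Sum = -2.06702, so H' = 2.067.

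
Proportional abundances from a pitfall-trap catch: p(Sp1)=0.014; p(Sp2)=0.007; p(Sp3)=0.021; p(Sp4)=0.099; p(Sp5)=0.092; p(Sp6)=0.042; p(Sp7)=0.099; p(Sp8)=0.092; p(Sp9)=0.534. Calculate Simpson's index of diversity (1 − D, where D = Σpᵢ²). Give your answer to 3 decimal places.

D = 0.014² + 0.007² + 0.021² + 0.099² + 0.092² + 0.042² + 0.099² + 0.092² + 0.534² = 0.00020 + 0.00005 + 0.00044 + 0.00980 + 0.00846 + 0.00176 + 0.00980 + 0.00846 + 0.28516 = 0.32414 (working shown to 5 dp, full precision carried).
So 1 − D = 0.67586, i.e. 0.676 to 3 decimal places.

0.676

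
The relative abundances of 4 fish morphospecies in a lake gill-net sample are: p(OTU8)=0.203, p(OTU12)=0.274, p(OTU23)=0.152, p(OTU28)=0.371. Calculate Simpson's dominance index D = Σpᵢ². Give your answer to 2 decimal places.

D = 0.203² + 0.274² + 0.152² + 0.371² = 0.0412 + 0.0751 + 0.0231 + 0.1376 = 0.2770 (working shown to 4 dp, full precision carried).
To 2 decimal places, D = 0.28.

0.28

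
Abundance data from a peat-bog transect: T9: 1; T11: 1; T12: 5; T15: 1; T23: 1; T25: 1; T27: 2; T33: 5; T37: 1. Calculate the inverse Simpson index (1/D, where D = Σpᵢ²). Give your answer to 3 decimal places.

5.400

Total N = 1+1+5+1+1+1+2+5+1 = 18, so the proportions are 0.0555556, 0.0555556, 0.2777778, 0.0555556, 0.0555556, 0.0555556, 0.1111111, 0.2777778, 0.0555556 (working shown to 7 dp, full precision carried).
D = 0.0555556² + 0.0555556² + 0.2777778² + 0.0555556² + 0.0555556² + 0.0555556² + 0.1111111² + 0.2777778² + 0.0555556² = 0.0030864 + 0.0030864 + 0.0771605 + 0.0030864 + 0.0030864 + 0.0030864 + 0.0123457 + 0.0771605 + 0.0030864 = 0.1851852.
So 1/D = 5.40000, i.e. 5.400 to 3 decimal places.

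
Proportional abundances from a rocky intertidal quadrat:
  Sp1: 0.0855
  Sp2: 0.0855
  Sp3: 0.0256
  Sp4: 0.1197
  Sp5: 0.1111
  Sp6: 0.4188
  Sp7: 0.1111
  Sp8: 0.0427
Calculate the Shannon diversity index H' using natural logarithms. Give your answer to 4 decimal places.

Each pᵢ ln pᵢ term (working shown to 6 dp, full precision carried): 0.0855×(-2.459239)=-0.210265, 0.0855×(-2.459239)=-0.210265, 0.0256×(-3.665163)=-0.093828, 0.1197×(-2.122767)=-0.254095, 0.1111×(-2.197325)=-0.244123, 0.4188×(-0.870362)=-0.364508, 0.1111×(-2.197325)=-0.244123, 0.0427×(-3.153556)=-0.134657.
Sum = -1.755863, so H' = 1.7559.

1.7559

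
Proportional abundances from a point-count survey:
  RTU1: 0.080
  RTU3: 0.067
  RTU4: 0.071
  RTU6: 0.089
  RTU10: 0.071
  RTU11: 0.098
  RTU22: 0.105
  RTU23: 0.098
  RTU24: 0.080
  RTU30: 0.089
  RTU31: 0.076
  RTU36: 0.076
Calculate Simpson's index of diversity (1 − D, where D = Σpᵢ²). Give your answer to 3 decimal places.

D = 0.08² + 0.067² + 0.071² + 0.089² + 0.071² + 0.098² + 0.105² + 0.098² + 0.08² + 0.089² + 0.076² + 0.076² = 0.00640 + 0.00449 + 0.00504 + 0.00792 + 0.00504 + 0.00960 + 0.01102 + 0.00960 + 0.00640 + 0.00792 + 0.00578 + 0.00578 = 0.08500 (working shown to 5 dp, full precision carried).
So 1 − D = 0.91500, i.e. 0.915 to 3 decimal places.

0.915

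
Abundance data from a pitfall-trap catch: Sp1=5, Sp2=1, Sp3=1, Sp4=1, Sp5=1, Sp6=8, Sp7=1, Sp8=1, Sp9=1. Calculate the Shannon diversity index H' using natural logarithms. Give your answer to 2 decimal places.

1.76

Total N = 5+1+1+1+1+8+1+1+1 = 20, so the proportions are 0.25, 0.05, 0.05, 0.05, 0.05, 0.4, 0.05, 0.05, 0.05 (working shown to 4 dp, full precision carried).
Each pᵢ ln pᵢ term: 0.25×(-1.3863)=-0.3466, 0.05×(-2.9957)=-0.1498, 0.05×(-2.9957)=-0.1498, 0.05×(-2.9957)=-0.1498, 0.05×(-2.9957)=-0.1498, 0.4×(-0.9163)=-0.3665, 0.05×(-2.9957)=-0.1498, 0.05×(-2.9957)=-0.1498, 0.05×(-2.9957)=-0.1498.
Sum = -1.7616, so H' = 1.76.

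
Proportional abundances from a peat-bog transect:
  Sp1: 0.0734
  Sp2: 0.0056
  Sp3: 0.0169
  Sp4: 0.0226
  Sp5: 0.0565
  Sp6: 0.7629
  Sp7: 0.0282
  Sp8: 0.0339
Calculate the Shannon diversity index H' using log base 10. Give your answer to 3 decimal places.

0.417

Each pᵢ log₁₀ pᵢ term (working shown to 5 dp, full precision carried): 0.0734×(-1.13430)=-0.08326, 0.0056×(-2.25181)=-0.01261, 0.0169×(-1.77211)=-0.02995, 0.0226×(-1.64589)=-0.03720, 0.0565×(-1.24795)=-0.07051, 0.7629×(-0.11753)=-0.08967, 0.0282×(-1.54975)=-0.04370, 0.0339×(-1.46980)=-0.04983.
Sum = -0.41672, so H' = 0.417.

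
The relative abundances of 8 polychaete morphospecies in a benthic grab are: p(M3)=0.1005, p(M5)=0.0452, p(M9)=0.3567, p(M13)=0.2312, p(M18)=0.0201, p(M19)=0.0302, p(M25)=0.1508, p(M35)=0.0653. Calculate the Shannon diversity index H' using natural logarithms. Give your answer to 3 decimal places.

Each pᵢ ln pᵢ term (working shown to 5 dp, full precision carried): 0.1005×(-2.29760)=-0.23091, 0.0452×(-3.09666)=-0.13997, 0.3567×(-1.03086)=-0.36771, 0.2312×(-1.46447)=-0.33859, 0.0201×(-3.90704)=-0.07853, 0.0302×(-3.49991)=-0.10570, 0.1508×(-1.89180)=-0.28528, 0.0653×(-2.72876)=-0.17819.
Sum = -1.72487, so H' = 1.725.

1.725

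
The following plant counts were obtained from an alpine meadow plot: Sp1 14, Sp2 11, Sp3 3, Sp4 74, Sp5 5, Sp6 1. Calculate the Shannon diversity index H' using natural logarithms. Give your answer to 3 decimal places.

1.042

Total N = 14+11+3+74+5+1 = 108, so the proportions are 0.12963, 0.10185, 0.02778, 0.68519, 0.0463, 0.00926 (working shown to 5 dp, full precision carried).
Each pᵢ ln pᵢ term: 0.12963×(-2.04307)=-0.26484, 0.10185×(-2.28424)=-0.23265, 0.02778×(-3.58352)=-0.09954, 0.68519×(-0.37807)=-0.25905, 0.0463×(-3.07269)=-0.14225, 0.00926×(-4.68213)=-0.04335.
Sum = -1.04169, so H' = 1.042.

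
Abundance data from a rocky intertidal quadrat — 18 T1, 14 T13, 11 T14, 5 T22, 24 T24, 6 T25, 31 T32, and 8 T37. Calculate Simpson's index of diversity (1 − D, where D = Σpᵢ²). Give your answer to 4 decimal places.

0.8318

Total N = 18+14+11+5+24+6+31+8 = 117, so the proportions are 0.153846, 0.119658, 0.094017, 0.042735, 0.205128, 0.051282, 0.264957, 0.068376 (working shown to 6 dp, full precision carried).
D = 0.153846² + 0.119658² + 0.094017² + 0.042735² + 0.205128² + 0.051282² + 0.264957² + 0.068376² = 0.023669 + 0.014318 + 0.008839 + 0.001826 + 0.042078 + 0.002630 + 0.070202 + 0.004675 = 0.168237.
So 1 − D = 0.831763, i.e. 0.8318 to 4 decimal places.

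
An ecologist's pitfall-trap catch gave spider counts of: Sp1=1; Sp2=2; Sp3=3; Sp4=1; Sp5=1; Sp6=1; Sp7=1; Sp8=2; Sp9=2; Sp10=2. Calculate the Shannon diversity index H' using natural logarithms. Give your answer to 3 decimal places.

2.220

Total N = 1+2+3+1+1+1+1+2+2+2 = 16, so the proportions are 0.0625, 0.125, 0.1875, 0.0625, 0.0625, 0.0625, 0.0625, 0.125, 0.125, 0.125 (working shown to 5 dp, full precision carried).
Each pᵢ ln pᵢ term: 0.0625×(-2.77259)=-0.17329, 0.125×(-2.07944)=-0.25993, 0.1875×(-1.67398)=-0.31387, 0.0625×(-2.77259)=-0.17329, 0.0625×(-2.77259)=-0.17329, 0.0625×(-2.77259)=-0.17329, 0.0625×(-2.77259)=-0.17329, 0.125×(-2.07944)=-0.25993, 0.125×(-2.07944)=-0.25993, 0.125×(-2.07944)=-0.25993.
Sum = -2.22003, so H' = 2.220.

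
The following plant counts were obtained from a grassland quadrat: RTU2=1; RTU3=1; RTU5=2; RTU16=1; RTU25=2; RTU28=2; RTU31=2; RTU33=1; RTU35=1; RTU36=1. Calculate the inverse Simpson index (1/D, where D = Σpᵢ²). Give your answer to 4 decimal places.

Total N = 1+1+2+1+2+2+2+1+1+1 = 14, so the proportions are 0.07142857, 0.07142857, 0.14285714, 0.07142857, 0.14285714, 0.14285714, 0.14285714, 0.07142857, 0.07142857, 0.07142857 (working shown to 8 dp, full precision carried).
D = 0.07142857² + 0.07142857² + 0.14285714² + 0.07142857² + 0.14285714² + 0.14285714² + 0.14285714² + 0.07142857² + 0.07142857² + 0.07142857² = 0.00510204 + 0.00510204 + 0.02040816 + 0.00510204 + 0.02040816 + 0.02040816 + 0.02040816 + 0.00510204 + 0.00510204 + 0.00510204 = 0.11224490.
So 1/D = 8.909091, i.e. 8.9091 to 4 decimal places.

8.9091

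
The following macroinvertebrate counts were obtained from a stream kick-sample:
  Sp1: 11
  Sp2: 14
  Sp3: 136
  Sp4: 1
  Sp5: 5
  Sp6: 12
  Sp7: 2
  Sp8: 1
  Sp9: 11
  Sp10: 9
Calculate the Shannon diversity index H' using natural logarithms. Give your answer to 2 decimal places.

1.26

Total N = 11+14+136+1+5+12+2+1+11+9 = 202, so the proportions are 0.0545, 0.0693, 0.6733, 0.005, 0.0248, 0.0594, 0.0099, 0.005, 0.0545, 0.0446 (working shown to 4 dp, full precision carried).
Each pᵢ ln pᵢ term: 0.0545×(-2.9104)=-0.1585, 0.0693×(-2.6692)=-0.1850, 0.6733×(-0.3956)=-0.2664, 0.005×(-5.3083)=-0.0263, 0.0248×(-3.6988)=-0.0916, 0.0594×(-2.8234)=-0.1677, 0.0099×(-4.6151)=-0.0457, 0.005×(-5.3083)=-0.0263, 0.0545×(-2.9104)=-0.1585, 0.0446×(-3.1110)=-0.1386.
Sum = -1.2645, so H' = 1.26.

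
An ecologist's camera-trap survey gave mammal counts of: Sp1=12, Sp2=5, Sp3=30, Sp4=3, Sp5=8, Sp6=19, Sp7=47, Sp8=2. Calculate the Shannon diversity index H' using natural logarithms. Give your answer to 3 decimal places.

1.677

Total N = 12+5+30+3+8+19+47+2 = 126, so the proportions are 0.09524, 0.03968, 0.2381, 0.02381, 0.06349, 0.15079, 0.37302, 0.01587 (working shown to 5 dp, full precision carried).
Each pᵢ ln pᵢ term: 0.09524×(-2.35138)=-0.22394, 0.03968×(-3.22684)=-0.12805, 0.2381×(-1.43508)=-0.34169, 0.02381×(-3.73767)=-0.08899, 0.06349×(-2.75684)=-0.17504, 0.15079×(-1.89184)=-0.28528, 0.37302×(-0.98613)=-0.36784, 0.01587×(-4.14313)=-0.06576.
Sum = -1.67659, so H' = 1.677.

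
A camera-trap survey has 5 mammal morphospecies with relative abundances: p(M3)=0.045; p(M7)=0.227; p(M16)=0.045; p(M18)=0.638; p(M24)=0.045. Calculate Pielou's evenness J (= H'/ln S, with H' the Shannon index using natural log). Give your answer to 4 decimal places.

0.6474

H' = −Σ pᵢ ln pᵢ = −((-0.139549) + (-0.336597) + (-0.139549) + (-0.286728) + (-0.139549)) = 1.041972 (working shown to 6 dp, full precision carried).
With S = 5 species, ln S = 1.609438, so J = 1.041972/1.609438 = 0.647414, i.e. 0.6474 to 4 decimal places.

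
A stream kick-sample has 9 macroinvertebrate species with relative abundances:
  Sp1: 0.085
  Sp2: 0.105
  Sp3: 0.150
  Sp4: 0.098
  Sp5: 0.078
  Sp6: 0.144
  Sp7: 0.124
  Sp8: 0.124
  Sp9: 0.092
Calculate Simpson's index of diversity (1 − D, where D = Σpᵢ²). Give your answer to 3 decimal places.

0.884

D = 0.085² + 0.105² + 0.15² + 0.098² + 0.078² + 0.144² + 0.124² + 0.124² + 0.092² = 0.00723 + 0.01102 + 0.02250 + 0.00960 + 0.00608 + 0.02074 + 0.01538 + 0.01538 + 0.00846 = 0.11639 (working shown to 5 dp, full precision carried).
So 1 − D = 0.88361, i.e. 0.884 to 3 decimal places.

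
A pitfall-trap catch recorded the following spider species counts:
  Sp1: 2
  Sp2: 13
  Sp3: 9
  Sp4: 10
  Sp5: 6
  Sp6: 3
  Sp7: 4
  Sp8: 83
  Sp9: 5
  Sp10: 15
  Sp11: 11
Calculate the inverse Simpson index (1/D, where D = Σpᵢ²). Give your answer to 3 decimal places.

Total N = 2+13+9+10+6+3+4+83+5+15+11 = 161, so the proportions are 0.0124224, 0.0807453, 0.0559006, 0.0621118, 0.0372671, 0.0186335, 0.0248447, 0.515528, 0.0310559, 0.0931677, 0.068323 (working shown to 7 dp, full precision carried).
D = 0.0124224² + 0.0807453² + 0.0559006² + 0.0621118² + 0.0372671² + 0.0186335² + 0.0248447² + 0.515528² + 0.0310559² + 0.0931677² + 0.068323² = 0.0001543 + 0.0065198 + 0.0031249 + 0.0038579 + 0.0013888 + 0.0003472 + 0.0006173 + 0.2657691 + 0.0009645 + 0.0086802 + 0.0046680 = 0.2960920.
So 1/D = 3.37733, i.e. 3.377 to 3 decimal places.

3.377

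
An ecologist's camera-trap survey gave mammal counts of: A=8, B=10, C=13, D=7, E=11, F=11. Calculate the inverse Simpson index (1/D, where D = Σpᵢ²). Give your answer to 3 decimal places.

Total N = 8+10+13+7+11+11 = 60, so the proportions are 0.1333333, 0.1666667, 0.2166667, 0.1166667, 0.1833333, 0.1833333 (working shown to 7 dp, full precision carried).
D = 0.1333333² + 0.1666667² + 0.2166667² + 0.1166667² + 0.1833333² + 0.1833333² = 0.0177778 + 0.0277778 + 0.0469444 + 0.0136111 + 0.0336111 + 0.0336111 = 0.1733333.
So 1/D = 5.76923, i.e. 5.769 to 3 decimal places.

5.769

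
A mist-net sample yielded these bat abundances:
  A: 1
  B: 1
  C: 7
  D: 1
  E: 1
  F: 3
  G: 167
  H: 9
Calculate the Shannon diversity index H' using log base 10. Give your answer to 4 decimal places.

0.2412

Total N = 1+1+7+1+1+3+167+9 = 190, so the proportions are 0.005263, 0.005263, 0.036842, 0.005263, 0.005263, 0.015789, 0.878947, 0.047368 (working shown to 6 dp, full precision carried).
Each pᵢ log₁₀ pᵢ term: 0.005263×(-2.278754)=-0.011993, 0.005263×(-2.278754)=-0.011993, 0.036842×(-1.433656)=-0.052819, 0.005263×(-2.278754)=-0.011993, 0.005263×(-2.278754)=-0.011993, 0.015789×(-1.801632)=-0.028447, 0.878947×(-0.056037)=-0.049254, 0.047368×(-1.324511)=-0.062740.
Sum = -0.241233, so H' = 0.2412.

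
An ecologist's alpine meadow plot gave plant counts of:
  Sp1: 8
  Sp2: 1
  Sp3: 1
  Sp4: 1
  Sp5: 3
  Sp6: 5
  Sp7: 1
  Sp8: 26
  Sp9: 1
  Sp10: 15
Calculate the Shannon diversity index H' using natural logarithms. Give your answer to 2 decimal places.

1.65

Total N = 8+1+1+1+3+5+1+26+1+15 = 62, so the proportions are 0.129, 0.0161, 0.0161, 0.0161, 0.0484, 0.0806, 0.0161, 0.4194, 0.0161, 0.2419 (working shown to 4 dp, full precision carried).
Each pᵢ ln pᵢ term: 0.129×(-2.0477)=-0.2642, 0.0161×(-4.1271)=-0.0666, 0.0161×(-4.1271)=-0.0666, 0.0161×(-4.1271)=-0.0666, 0.0484×(-3.0285)=-0.1465, 0.0806×(-2.5177)=-0.2030, 0.0161×(-4.1271)=-0.0666, 0.4194×(-0.8690)=-0.3644, 0.0161×(-4.1271)=-0.0666, 0.2419×(-1.4191)=-0.3433.
Sum = -1.6544, so H' = 1.65.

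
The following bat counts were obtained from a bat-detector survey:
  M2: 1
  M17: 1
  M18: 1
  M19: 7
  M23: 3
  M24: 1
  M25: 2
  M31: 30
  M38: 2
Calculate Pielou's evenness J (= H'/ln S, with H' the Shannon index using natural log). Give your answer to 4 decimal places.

0.6077

Total N = 1+1+1+7+3+1+2+30+2 = 48, so the proportions are 0.020833, 0.020833, 0.020833, 0.145833, 0.0625, 0.020833, 0.041667, 0.625, 0.041667 (working shown to 6 dp, full precision carried).
H' = −Σ pᵢ ln pᵢ = −((-0.080650) + (-0.080650) + (-0.080650) + (-0.280772) + (-0.173287) + (-0.080650) + (-0.132419) + (-0.293752) + (-0.132419)) = 1.335249.
With S = 9 species, ln S = 2.197225, so J = 1.335249/2.197225 = 0.607698, i.e. 0.6077 to 4 decimal places.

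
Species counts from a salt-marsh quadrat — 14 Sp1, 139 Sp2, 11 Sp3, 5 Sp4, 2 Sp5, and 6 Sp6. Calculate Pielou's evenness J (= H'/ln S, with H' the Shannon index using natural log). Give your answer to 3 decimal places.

0.463

Total N = 14+139+11+5+2+6 = 177, so the proportions are 0.0791, 0.78531, 0.06215, 0.02825, 0.0113, 0.0339 (working shown to 5 dp, full precision carried).
H' = −Σ pᵢ ln pᵢ = −((-0.20067) + (-0.18979) + (-0.17266) + (-0.10075) + (-0.05066) + (-0.11473)) = 0.82926.
With S = 6 species, ln S = 1.79176, so J = 0.82926/1.79176 = 0.46282, i.e. 0.463 to 3 decimal places.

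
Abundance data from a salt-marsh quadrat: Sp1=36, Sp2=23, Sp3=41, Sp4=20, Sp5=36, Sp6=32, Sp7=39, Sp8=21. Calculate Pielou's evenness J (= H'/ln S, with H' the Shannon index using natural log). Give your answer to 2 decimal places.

Total N = 36+23+41+20+36+32+39+21 = 248, so the proportions are 0.1452, 0.0927, 0.1653, 0.0806, 0.1452, 0.129, 0.1573, 0.0847 (working shown to 4 dp, full precision carried).
H' = −Σ pᵢ ln pᵢ = −((-0.2801) + (-0.2205) + (-0.2976) + (-0.2030) + (-0.2801) + (-0.2642) + (-0.2909) + (-0.2091)) = 2.0456.
With S = 8 species, ln S = 2.0794, so J = 2.0456/2.0794 = 0.9837, i.e. 0.98 to 2 decimal places.

0.98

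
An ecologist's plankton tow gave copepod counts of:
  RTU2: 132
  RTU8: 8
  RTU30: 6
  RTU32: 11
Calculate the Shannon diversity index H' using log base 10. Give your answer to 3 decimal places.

0.264

Total N = 132+8+6+11 = 157, so the proportions are 0.84076, 0.05096, 0.03822, 0.07006 (working shown to 5 dp, full precision carried).
Each pᵢ log₁₀ pᵢ term: 0.84076×(-0.07533)=-0.06333, 0.05096×(-1.29281)=-0.06588, 0.03822×(-1.41775)=-0.05418, 0.07006×(-1.15451)=-0.08089.
Sum = -0.26428, so H' = 0.264.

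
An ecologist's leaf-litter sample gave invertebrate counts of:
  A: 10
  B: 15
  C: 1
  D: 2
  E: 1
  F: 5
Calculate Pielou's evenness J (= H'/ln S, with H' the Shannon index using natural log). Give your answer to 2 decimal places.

Total N = 10+15+1+2+1+5 = 34, so the proportions are 0.2941, 0.4412, 0.0294, 0.0588, 0.0294, 0.1471 (working shown to 4 dp, full precision carried).
H' = −Σ pᵢ ln pᵢ = −((-0.3599) + (-0.3610) + (-0.1037) + (-0.1667) + (-0.1037) + (-0.2819)) = 1.3769.
With S = 6 species, ln S = 1.7918, so J = 1.3769/1.7918 = 0.7685, i.e. 0.77 to 2 decimal places.

0.77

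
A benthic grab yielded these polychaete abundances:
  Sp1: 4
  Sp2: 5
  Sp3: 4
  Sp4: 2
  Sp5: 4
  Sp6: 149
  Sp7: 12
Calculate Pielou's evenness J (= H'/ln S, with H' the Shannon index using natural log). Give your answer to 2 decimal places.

Total N = 4+5+4+2+4+149+12 = 180, so the proportions are 0.0222, 0.0278, 0.0222, 0.0111, 0.0222, 0.8278, 0.0667 (working shown to 4 dp, full precision carried).
H' = −Σ pᵢ ln pᵢ = −((-0.0846) + (-0.0995) + (-0.0846) + (-0.0500) + (-0.0846) + (-0.1565) + (-0.1805)) = 0.7403.
With S = 7 species, ln S = 1.9459, so J = 0.7403/1.9459 = 0.3804, i.e. 0.38 to 2 decimal places.

0.38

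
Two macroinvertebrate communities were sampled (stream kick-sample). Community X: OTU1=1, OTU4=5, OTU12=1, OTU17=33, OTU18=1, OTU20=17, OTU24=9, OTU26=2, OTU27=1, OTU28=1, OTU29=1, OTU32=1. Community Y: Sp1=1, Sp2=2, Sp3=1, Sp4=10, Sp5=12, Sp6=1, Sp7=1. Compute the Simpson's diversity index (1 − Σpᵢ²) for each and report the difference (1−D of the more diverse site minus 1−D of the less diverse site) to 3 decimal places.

0.041

Community X: N=73, proportions 0.0137, 0.06849, 0.0137, 0.45205, 0.0137, 0.23288, 0.12329, 0.0274, 0.0137, 0.0137, 0.0137, 0.0137, giving 1−D = 0.71946 (working shown to 5 dp, full precision carried).
Community Y: N=28, proportions 0.03571, 0.07143, 0.03571, 0.35714, 0.42857, 0.03571, 0.03571, giving 1−D = 0.67857.
Difference = |0.71946 − 0.67857| = 0.04089, i.e. 0.041 to 3 decimal places.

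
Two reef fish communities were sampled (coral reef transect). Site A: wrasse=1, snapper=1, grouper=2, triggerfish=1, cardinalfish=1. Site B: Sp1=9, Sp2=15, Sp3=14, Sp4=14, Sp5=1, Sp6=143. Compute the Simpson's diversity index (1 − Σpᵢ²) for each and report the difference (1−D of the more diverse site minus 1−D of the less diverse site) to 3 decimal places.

0.328

Site A: N=6, proportions 0.16667, 0.16667, 0.33333, 0.16667, 0.16667, giving 1−D = 0.77778 (working shown to 5 dp, full precision carried).
Site B: N=196, proportions 0.04592, 0.07653, 0.07143, 0.07143, 0.0051, 0.72959, giving 1−D = 0.44950.
Difference = |0.77778 − 0.44950| = 0.32828, i.e. 0.328 to 3 decimal places.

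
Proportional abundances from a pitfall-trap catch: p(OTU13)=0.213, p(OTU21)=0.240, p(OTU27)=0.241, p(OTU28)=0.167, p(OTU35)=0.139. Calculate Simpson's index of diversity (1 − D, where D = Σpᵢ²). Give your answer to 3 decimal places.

0.792

D = 0.213² + 0.24² + 0.241² + 0.167² + 0.139² = 0.04537 + 0.05760 + 0.05808 + 0.02789 + 0.01932 = 0.20826 (working shown to 5 dp, full precision carried).
So 1 − D = 0.79174, i.e. 0.792 to 3 decimal places.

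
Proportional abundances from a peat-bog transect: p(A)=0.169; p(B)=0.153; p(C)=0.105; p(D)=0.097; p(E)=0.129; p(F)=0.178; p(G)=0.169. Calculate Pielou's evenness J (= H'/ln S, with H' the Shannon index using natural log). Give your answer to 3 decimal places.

H' = −Σ pᵢ ln pᵢ = −((-0.30046) + (-0.28723) + (-0.23665) + (-0.22631) + (-0.26418) + (-0.30722) + (-0.30046)) = 1.92251 (working shown to 5 dp, full precision carried).
With S = 7 species, ln S = 1.94591, so J = 1.92251/1.94591 = 0.98797, i.e. 0.988 to 3 decimal places.

0.988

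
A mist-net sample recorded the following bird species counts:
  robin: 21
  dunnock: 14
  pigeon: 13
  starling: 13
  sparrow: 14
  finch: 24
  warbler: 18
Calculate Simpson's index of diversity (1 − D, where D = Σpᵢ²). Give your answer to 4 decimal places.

Total N = 21+14+13+13+14+24+18 = 117, so the proportions are 0.179487, 0.119658, 0.111111, 0.111111, 0.119658, 0.205128, 0.153846 (working shown to 6 dp, full precision carried).
D = 0.179487² + 0.119658² + 0.111111² + 0.111111² + 0.119658² + 0.205128² + 0.153846² = 0.032216 + 0.014318 + 0.012346 + 0.012346 + 0.014318 + 0.042078 + 0.023669 = 0.151289.
So 1 − D = 0.848711, i.e. 0.8487 to 4 decimal places.

0.8487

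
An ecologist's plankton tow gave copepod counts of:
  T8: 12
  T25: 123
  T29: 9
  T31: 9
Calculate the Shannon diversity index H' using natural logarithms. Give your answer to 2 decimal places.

Total N = 12+123+9+9 = 153, so the proportions are 0.0784, 0.8039, 0.0588, 0.0588 (working shown to 4 dp, full precision carried).
Each pᵢ ln pᵢ term: 0.0784×(-2.5455)=-0.1996, 0.8039×(-0.2183)=-0.1755, 0.0588×(-2.8332)=-0.1667, 0.0588×(-2.8332)=-0.1667.
Sum = -0.7084, so H' = 0.71.

0.71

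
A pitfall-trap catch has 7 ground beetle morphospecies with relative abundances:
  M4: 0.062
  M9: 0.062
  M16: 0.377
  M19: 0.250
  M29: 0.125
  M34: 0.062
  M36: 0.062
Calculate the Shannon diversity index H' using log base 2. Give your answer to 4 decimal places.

Each pᵢ log₂ pᵢ term (working shown to 8 dp, full precision carried): 0.062×(-4.01158797)=-0.24871845, 0.062×(-4.01158797)=-0.24871845, 0.377×(-1.40736357)=-0.53057607, 0.25×(-2.00000000)=-0.50000000, 0.125×(-3.00000000)=-0.37500000, 0.062×(-4.01158797)=-0.24871845, 0.062×(-4.01158797)=-0.24871845.
Sum = -2.40044988, so H' = 2.4004.

2.4004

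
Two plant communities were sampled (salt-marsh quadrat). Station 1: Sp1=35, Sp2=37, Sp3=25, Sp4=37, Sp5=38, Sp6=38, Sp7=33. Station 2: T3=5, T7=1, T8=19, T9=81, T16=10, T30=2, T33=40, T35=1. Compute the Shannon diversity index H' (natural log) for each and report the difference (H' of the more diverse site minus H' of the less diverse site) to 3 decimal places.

Station 1: N=243, proportions 0.1440329, 0.1522634, 0.1028807, 0.1522634, 0.1563786, 0.1563786, 0.1358025, giving H' = 1.9376775 (working shown to 7 dp, full precision carried).
Station 2: N=159, proportions 0.0314465, 0.0062893, 0.1194969, 0.509434, 0.0628931, 0.0125786, 0.2515723, 0.0062893, giving H' = 1.3462046.
Difference = |1.9376775 − 1.3462046| = 0.5914729, i.e. 0.591 to 3 decimal places.

0.591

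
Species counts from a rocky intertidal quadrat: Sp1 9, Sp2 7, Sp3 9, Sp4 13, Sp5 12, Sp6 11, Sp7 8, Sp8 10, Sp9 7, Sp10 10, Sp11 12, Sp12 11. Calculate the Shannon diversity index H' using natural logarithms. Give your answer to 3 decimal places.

2.466

Total N = 9+7+9+13+12+11+8+10+7+10+12+11 = 119, so the proportions are 0.07563, 0.05882, 0.07563, 0.10924, 0.10084, 0.09244, 0.06723, 0.08403, 0.05882, 0.08403, 0.10084, 0.09244 (working shown to 5 dp, full precision carried).
Each pᵢ ln pᵢ term: 0.07563×(-2.58190)=-0.19527, 0.05882×(-2.83321)=-0.16666, 0.07563×(-2.58190)=-0.19527, 0.10924×(-2.21417)=-0.24188, 0.10084×(-2.29422)=-0.23135, 0.09244×(-2.38123)=-0.22011, 0.06723×(-2.69968)=-0.18149, 0.08403×(-2.47654)=-0.20811, 0.05882×(-2.83321)=-0.16666, 0.08403×(-2.47654)=-0.20811, 0.10084×(-2.29422)=-0.23135, 0.09244×(-2.38123)=-0.22011.
Sum = -2.46639, so H' = 2.466.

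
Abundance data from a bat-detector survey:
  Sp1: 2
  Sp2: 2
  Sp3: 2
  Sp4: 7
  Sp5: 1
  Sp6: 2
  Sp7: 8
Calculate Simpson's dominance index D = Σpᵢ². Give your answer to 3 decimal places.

0.226

Total N = 2+2+2+7+1+2+8 = 24, so the proportions are 0.08333, 0.08333, 0.08333, 0.29167, 0.04167, 0.08333, 0.33333 (working shown to 5 dp, full precision carried).
D = 0.08333² + 0.08333² + 0.08333² + 0.29167² + 0.04167² + 0.08333² + 0.33333² = 0.00694 + 0.00694 + 0.00694 + 0.08507 + 0.00174 + 0.00694 + 0.11111 = 0.22569.
To 3 decimal places, D = 0.226.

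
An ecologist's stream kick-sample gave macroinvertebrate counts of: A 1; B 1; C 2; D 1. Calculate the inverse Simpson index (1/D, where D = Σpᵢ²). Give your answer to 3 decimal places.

Total N = 1+1+2+1 = 5, so the proportions are 0.2, 0.2, 0.4, 0.2 (working shown to 7 dp, full precision carried).
D = 0.2² + 0.2² + 0.4² + 0.2² = 0.0400000 + 0.0400000 + 0.1600000 + 0.0400000 = 0.2800000.
So 1/D = 3.57143, i.e. 3.571 to 3 decimal places.

3.571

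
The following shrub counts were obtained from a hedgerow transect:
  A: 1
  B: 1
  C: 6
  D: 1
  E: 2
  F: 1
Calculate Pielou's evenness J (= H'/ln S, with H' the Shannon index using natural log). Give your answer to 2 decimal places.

0.82

Total N = 1+1+6+1+2+1 = 12, so the proportions are 0.0833, 0.0833, 0.5, 0.0833, 0.1667, 0.0833 (working shown to 4 dp, full precision carried).
H' = −Σ pᵢ ln pᵢ = −((-0.2071) + (-0.2071) + (-0.3466) + (-0.2071) + (-0.2986) + (-0.2071)) = 1.4735.
With S = 6 species, ln S = 1.7918, so J = 1.4735/1.7918 = 0.8224, i.e. 0.82 to 2 decimal places.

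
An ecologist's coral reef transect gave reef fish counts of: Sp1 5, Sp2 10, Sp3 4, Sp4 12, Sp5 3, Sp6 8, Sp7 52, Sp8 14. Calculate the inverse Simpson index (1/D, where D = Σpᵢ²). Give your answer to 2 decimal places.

3.58

Total N = 5+10+4+12+3+8+52+14 = 108, so the proportions are 0.046296, 0.092593, 0.037037, 0.111111, 0.027778, 0.074074, 0.481481, 0.12963 (working shown to 6 dp, full precision carried).
D = 0.046296² + 0.092593² + 0.037037² + 0.111111² + 0.027778² + 0.074074² + 0.481481² + 0.12963² = 0.002143 + 0.008573 + 0.001372 + 0.012346 + 0.000772 + 0.005487 + 0.231824 + 0.016804 = 0.279321.
So 1/D = 3.5801, i.e. 3.58 to 2 decimal places.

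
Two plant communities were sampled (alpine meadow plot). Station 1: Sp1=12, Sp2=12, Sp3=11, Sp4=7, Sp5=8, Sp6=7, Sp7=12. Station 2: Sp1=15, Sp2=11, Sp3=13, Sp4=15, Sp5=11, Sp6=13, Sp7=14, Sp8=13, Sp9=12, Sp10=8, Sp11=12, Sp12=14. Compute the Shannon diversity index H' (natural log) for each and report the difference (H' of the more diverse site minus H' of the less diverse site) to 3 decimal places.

0.553

Station 1: N=69, proportions 0.173913, 0.173913, 0.15942, 0.101449, 0.115942, 0.101449, 0.173913, giving H' = 1.919443 (working shown to 6 dp, full precision carried).
Station 2: N=151, proportions 0.099338, 0.072848, 0.086093, 0.099338, 0.072848, 0.086093, 0.092715, 0.086093, 0.07947, 0.05298, 0.07947, 0.092715, giving H' = 2.472941.
Difference = |1.919443 − 2.472941| = 0.553498, i.e. 0.553 to 3 decimal places.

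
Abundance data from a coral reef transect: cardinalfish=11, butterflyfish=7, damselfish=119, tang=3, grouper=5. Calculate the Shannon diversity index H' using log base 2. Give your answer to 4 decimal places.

1.0106

Total N = 11+7+119+3+5 = 145, so the proportions are 0.075862, 0.048276, 0.82069, 0.02069, 0.034483 (working shown to 6 dp, full precision carried).
Each pᵢ log₂ pᵢ term: 0.075862×(-3.720477)=-0.282243, 0.048276×(-4.372554)=-0.211089, 0.82069×(-0.285091)=-0.233972, 0.02069×(-5.594947)=-0.115758, 0.034483×(-4.857981)=-0.167517.
Sum = -1.010578, so H' = 1.0106.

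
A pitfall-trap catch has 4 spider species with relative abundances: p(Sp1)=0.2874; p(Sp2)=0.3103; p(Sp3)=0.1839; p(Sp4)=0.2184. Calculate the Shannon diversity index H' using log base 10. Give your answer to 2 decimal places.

0.59

Each pᵢ log₁₀ pᵢ term (working shown to 4 dp, full precision carried): 0.2874×(-0.5415)=-0.1556, 0.3103×(-0.5082)=-0.1577, 0.1839×(-0.7354)=-0.1352, 0.2184×(-0.6607)=-0.1443.
Sum = -0.5929, so H' = 0.59.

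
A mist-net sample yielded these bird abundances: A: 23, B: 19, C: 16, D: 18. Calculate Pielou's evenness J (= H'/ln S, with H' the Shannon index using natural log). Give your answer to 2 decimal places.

Total N = 23+19+16+18 = 76, so the proportions are 0.3026, 0.25, 0.2105, 0.2368 (working shown to 4 dp, full precision carried).
H' = −Σ pᵢ ln pᵢ = −((-0.3617) + (-0.3466) + (-0.3280) + (-0.3411)) = 1.3775.
With S = 4 species, ln S = 1.3863, so J = 1.3775/1.3863 = 0.9936, i.e. 0.99 to 2 decimal places.

0.99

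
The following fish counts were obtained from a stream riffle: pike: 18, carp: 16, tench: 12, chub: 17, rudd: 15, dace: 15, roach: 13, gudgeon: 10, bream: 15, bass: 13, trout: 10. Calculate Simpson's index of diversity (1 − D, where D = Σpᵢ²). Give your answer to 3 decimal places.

Total N = 18+16+12+17+15+15+13+10+15+13+10 = 154, so the proportions are 0.11688, 0.1039, 0.07792, 0.11039, 0.0974, 0.0974, 0.08442, 0.06494, 0.0974, 0.08442, 0.06494 (working shown to 5 dp, full precision carried).
D = 0.11688² + 0.1039² + 0.07792² + 0.11039² + 0.0974² + 0.0974² + 0.08442² + 0.06494² + 0.0974² + 0.08442² + 0.06494² = 0.01366 + 0.01079 + 0.00607 + 0.01219 + 0.00949 + 0.00949 + 0.00713 + 0.00422 + 0.00949 + 0.00713 + 0.00422 = 0.09386.
So 1 − D = 0.90614, i.e. 0.906 to 3 decimal places.

0.906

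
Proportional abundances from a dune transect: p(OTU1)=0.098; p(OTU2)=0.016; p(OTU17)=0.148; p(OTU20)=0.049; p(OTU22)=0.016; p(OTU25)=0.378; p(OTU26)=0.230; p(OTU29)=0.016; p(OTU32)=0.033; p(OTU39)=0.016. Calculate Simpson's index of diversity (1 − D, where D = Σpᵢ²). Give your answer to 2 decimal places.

0.77

D = 0.098² + 0.016² + 0.148² + 0.049² + 0.016² + 0.378² + 0.23² + 0.016² + 0.033² + 0.016² = 0.0096 + 0.0003 + 0.0219 + 0.0024 + 0.0003 + 0.1429 + 0.0529 + 0.0003 + 0.0011 + 0.0003 = 0.2318 (working shown to 4 dp, full precision carried).
So 1 − D = 0.7682, i.e. 0.77 to 2 decimal places.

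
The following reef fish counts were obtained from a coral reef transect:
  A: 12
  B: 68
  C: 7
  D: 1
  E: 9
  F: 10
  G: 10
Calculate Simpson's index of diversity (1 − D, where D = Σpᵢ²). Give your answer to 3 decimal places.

0.628

Total N = 12+68+7+1+9+10+10 = 117, so the proportions are 0.10256, 0.5812, 0.05983, 0.00855, 0.07692, 0.08547, 0.08547 (working shown to 5 dp, full precision carried).
D = 0.10256² + 0.5812² + 0.05983² + 0.00855² + 0.07692² + 0.08547² + 0.08547² = 0.01052 + 0.33779 + 0.00358 + 0.00007 + 0.00592 + 0.00731 + 0.00731 = 0.37249.
So 1 − D = 0.62751, i.e. 0.628 to 3 decimal places.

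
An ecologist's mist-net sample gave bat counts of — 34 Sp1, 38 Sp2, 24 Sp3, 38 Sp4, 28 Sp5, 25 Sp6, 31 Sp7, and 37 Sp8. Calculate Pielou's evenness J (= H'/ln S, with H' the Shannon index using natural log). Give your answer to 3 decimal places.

0.993

Total N = 34+38+24+38+28+25+31+37 = 255, so the proportions are 0.13333, 0.14902, 0.09412, 0.14902, 0.1098, 0.09804, 0.12157, 0.1451 (working shown to 5 dp, full precision carried).
H' = −Σ pᵢ ln pᵢ = −((-0.26865) + (-0.28369) + (-0.22242) + (-0.28369) + (-0.24256) + (-0.22769) + (-0.25618) + (-0.28009)) = 2.06496.
With S = 8 species, ln S = 2.07944, so J = 2.06496/2.07944 = 0.99304, i.e. 0.993 to 3 decimal places.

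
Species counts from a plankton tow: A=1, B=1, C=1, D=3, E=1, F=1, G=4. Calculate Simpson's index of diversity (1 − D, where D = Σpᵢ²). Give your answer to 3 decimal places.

Total N = 1+1+1+3+1+1+4 = 12, so the proportions are 0.08333, 0.08333, 0.08333, 0.25, 0.08333, 0.08333, 0.33333 (working shown to 5 dp, full precision carried).
D = 0.08333² + 0.08333² + 0.08333² + 0.25² + 0.08333² + 0.08333² + 0.33333² = 0.00694 + 0.00694 + 0.00694 + 0.06250 + 0.00694 + 0.00694 + 0.11111 = 0.20833.
So 1 − D = 0.79167, i.e. 0.792 to 3 decimal places.

0.792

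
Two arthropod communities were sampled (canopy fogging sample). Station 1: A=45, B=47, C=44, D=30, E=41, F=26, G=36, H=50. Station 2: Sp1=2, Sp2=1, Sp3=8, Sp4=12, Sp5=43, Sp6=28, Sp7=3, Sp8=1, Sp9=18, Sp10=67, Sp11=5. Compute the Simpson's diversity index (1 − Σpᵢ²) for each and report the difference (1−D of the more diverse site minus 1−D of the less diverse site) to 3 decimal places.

Station 1: N=319, proportions 0.14107, 0.14734, 0.13793, 0.09404, 0.12853, 0.0815, 0.11285, 0.15674, giving 1−D = 0.87006 (working shown to 5 dp, full precision carried).
Station 2: N=188, proportions 0.01064, 0.00532, 0.04255, 0.06383, 0.22872, 0.14894, 0.01596, 0.00532, 0.09574, 0.35638, 0.0266, giving 1−D = 0.78231.
Difference = |0.87006 − 0.78231| = 0.08775, i.e. 0.088 to 3 decimal places.

0.088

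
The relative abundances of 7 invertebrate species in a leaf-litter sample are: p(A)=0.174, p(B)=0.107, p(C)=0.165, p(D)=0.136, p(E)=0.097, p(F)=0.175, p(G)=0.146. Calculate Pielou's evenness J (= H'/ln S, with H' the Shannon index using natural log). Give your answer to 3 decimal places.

H' = −Σ pᵢ ln pᵢ = −((-0.30427) + (-0.23914) + (-0.29730) + (-0.27133) + (-0.22631) + (-0.30502) + (-0.28093)) = 1.92429 (working shown to 5 dp, full precision carried).
With S = 7 species, ln S = 1.94591, so J = 1.92429/1.94591 = 0.98889, i.e. 0.989 to 3 decimal places.

0.989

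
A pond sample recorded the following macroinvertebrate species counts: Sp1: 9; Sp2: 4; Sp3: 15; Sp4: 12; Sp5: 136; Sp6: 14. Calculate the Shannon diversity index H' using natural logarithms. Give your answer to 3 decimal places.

1.032

Total N = 9+4+15+12+136+14 = 190, so the proportions are 0.04737, 0.02105, 0.07895, 0.06316, 0.71579, 0.07368 (working shown to 5 dp, full precision carried).
Each pᵢ ln pᵢ term: 0.04737×(-3.04980)=-0.14446, 0.02105×(-3.86073)=-0.08128, 0.07895×(-2.53897)=-0.20045, 0.06316×(-2.76212)=-0.17445, 0.71579×(-0.33437)=-0.23934, 0.07368×(-2.60797)=-0.19217.
Sum = -1.03214, so H' = 1.032.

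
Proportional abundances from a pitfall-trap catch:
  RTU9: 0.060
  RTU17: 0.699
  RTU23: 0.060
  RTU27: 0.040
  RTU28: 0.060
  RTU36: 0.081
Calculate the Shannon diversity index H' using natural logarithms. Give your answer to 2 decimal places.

Each pᵢ ln pᵢ term (working shown to 4 dp, full precision carried): 0.06×(-2.8134)=-0.1688, 0.699×(-0.3581)=-0.2503, 0.06×(-2.8134)=-0.1688, 0.04×(-3.2189)=-0.1288, 0.06×(-2.8134)=-0.1688, 0.081×(-2.5133)=-0.2036.
Sum = -1.0891, so H' = 1.09.

1.09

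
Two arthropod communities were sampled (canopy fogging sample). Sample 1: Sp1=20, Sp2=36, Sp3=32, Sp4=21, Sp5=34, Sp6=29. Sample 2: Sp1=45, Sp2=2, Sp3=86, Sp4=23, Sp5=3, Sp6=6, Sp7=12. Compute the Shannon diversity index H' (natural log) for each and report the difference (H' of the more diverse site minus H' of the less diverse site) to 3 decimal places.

Sample 1: N=172, proportions 0.11628, 0.2093, 0.18605, 0.12209, 0.19767, 0.1686, giving H' = 1.76780 (working shown to 5 dp, full precision carried).
Sample 2: N=177, proportions 0.25424, 0.0113, 0.48588, 0.12994, 0.01695, 0.0339, 0.0678, giving H' = 1.38100.
Difference = |1.76780 − 1.38100| = 0.38680, i.e. 0.387 to 3 decimal places.

0.387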